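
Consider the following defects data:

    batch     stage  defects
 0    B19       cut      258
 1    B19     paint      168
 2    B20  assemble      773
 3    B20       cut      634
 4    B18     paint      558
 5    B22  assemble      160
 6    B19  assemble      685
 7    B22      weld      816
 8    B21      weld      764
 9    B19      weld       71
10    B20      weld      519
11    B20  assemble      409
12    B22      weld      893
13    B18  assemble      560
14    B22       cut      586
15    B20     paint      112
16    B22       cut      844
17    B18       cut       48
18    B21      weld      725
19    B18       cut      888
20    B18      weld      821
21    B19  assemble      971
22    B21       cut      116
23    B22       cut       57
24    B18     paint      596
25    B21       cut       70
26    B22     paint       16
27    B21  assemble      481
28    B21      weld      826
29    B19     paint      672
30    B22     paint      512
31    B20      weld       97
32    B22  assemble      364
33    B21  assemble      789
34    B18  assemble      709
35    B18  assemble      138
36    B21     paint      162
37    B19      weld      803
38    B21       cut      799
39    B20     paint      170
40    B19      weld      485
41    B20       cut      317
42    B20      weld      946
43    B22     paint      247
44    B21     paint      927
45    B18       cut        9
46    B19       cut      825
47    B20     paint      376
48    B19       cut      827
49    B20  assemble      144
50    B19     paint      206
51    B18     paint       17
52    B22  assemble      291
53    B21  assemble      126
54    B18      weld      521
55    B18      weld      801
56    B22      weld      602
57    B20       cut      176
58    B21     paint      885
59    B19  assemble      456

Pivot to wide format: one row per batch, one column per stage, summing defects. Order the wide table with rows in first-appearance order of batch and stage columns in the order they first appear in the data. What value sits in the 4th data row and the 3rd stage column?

815

With rows in first-appearance order of batch, row 4 is batch=B22. stage columns in first-appearance order: cut, paint, assemble, weld; column 3 is assemble.
Long rows with batch=B22, stage=assemble: 160 + 364 + 291 = 815.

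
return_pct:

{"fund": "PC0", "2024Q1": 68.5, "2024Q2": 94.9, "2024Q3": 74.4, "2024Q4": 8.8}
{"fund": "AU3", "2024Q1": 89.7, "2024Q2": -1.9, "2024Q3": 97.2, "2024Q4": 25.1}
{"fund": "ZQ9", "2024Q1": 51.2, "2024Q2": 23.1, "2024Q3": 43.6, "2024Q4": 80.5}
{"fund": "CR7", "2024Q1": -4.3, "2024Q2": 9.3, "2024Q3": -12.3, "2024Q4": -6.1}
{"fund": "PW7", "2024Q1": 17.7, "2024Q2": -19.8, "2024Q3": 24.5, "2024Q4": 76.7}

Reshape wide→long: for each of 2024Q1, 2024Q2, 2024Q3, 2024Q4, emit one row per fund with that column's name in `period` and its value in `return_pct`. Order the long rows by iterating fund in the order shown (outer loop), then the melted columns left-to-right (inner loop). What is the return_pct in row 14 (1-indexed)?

9.3

20 rows total (5 × 4). Row 14: index ⌊(14-1)/4⌋ = 3 into fund → CR7; (14-1) mod 4 = 1 into the melted columns → 2024Q2.
So row 14 is (CR7, 2024Q2, 9.3); return_pct = 9.3.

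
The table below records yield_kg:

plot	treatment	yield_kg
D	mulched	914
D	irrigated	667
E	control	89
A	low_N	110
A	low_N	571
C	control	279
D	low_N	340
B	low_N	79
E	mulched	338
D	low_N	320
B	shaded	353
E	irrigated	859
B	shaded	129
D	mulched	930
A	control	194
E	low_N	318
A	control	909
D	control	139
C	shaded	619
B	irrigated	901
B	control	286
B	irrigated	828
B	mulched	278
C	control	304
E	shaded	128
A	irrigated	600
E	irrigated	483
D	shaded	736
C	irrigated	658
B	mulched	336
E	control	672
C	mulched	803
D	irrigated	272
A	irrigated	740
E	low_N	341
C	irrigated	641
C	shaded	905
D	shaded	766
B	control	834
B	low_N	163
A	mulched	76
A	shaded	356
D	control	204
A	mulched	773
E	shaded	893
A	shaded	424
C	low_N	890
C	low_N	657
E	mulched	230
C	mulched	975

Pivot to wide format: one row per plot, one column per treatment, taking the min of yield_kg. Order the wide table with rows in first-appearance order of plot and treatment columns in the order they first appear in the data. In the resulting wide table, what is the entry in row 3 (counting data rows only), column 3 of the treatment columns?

194

With rows in first-appearance order of plot, row 3 is plot=A. treatment columns in first-appearance order: mulched, irrigated, control, low_N, shaded; column 3 is control.
Long rows with plot=A, treatment=control: min(194, 909) = 194.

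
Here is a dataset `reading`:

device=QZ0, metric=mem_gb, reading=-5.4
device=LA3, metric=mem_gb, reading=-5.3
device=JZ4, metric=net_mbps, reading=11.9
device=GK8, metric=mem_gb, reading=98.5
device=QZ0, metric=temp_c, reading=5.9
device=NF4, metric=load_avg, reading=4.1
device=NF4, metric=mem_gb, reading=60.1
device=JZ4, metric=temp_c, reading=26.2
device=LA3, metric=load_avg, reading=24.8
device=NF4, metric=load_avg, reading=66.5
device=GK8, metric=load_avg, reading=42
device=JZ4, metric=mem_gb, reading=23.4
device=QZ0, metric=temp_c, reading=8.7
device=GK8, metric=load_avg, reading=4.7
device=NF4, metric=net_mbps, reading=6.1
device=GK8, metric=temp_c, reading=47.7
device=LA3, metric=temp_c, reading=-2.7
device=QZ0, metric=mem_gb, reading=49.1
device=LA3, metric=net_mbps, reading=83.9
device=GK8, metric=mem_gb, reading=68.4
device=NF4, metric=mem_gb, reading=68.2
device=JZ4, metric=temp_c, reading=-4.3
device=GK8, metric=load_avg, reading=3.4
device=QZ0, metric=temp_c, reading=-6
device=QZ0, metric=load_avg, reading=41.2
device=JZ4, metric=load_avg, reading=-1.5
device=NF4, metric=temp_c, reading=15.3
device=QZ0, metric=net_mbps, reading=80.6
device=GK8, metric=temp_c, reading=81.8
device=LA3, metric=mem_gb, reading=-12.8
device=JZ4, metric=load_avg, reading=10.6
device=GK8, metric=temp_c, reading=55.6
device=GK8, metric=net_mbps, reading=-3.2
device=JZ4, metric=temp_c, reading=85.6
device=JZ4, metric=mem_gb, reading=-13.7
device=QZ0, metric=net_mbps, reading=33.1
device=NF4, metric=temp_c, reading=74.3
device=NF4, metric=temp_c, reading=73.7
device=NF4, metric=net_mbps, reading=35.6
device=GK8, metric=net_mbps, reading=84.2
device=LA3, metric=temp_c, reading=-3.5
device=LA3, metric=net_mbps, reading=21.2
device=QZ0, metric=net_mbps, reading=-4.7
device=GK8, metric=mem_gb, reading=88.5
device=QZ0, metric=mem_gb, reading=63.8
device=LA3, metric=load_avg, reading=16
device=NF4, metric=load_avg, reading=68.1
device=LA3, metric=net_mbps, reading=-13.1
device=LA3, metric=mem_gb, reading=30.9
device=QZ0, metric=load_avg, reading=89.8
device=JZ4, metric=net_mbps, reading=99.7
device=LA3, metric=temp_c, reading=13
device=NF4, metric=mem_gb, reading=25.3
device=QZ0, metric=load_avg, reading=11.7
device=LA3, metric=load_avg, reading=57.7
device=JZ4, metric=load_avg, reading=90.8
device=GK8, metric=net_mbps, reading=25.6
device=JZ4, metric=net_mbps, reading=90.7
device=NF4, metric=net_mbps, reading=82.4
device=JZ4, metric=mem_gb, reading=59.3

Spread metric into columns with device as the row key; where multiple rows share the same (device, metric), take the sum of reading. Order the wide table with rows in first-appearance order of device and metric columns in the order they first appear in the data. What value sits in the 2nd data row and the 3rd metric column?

6.8

With rows in first-appearance order of device, row 2 is device=LA3. metric columns in first-appearance order: mem_gb, net_mbps, temp_c, load_avg; column 3 is temp_c.
Long rows with device=LA3, metric=temp_c: -2.7 + -3.5 + 13 = 6.8.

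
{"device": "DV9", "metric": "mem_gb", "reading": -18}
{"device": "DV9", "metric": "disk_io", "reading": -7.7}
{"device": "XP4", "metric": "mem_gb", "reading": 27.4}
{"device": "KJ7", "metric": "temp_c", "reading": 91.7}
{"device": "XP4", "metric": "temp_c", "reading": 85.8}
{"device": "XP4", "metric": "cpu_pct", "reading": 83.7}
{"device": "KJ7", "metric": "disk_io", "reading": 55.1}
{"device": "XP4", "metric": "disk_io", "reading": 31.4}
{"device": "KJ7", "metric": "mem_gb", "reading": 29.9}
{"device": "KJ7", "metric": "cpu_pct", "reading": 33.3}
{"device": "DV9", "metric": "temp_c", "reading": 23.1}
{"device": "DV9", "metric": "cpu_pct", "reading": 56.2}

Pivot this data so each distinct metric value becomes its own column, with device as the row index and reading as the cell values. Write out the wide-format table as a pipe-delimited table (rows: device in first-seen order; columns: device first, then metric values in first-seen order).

Columns: device plus the 4 distinct metric values (mem_gb, disk_io, temp_c, cpu_pct).
For example, row DV9 column mem_gb takes reading=-18 from the long row (DV9, mem_gb).

| device | mem_gb | disk_io | temp_c | cpu_pct |
| DV9 | -18 | -7.7 | 23.1 | 56.2 |
| XP4 | 27.4 | 31.4 | 85.8 | 83.7 |
| KJ7 | 29.9 | 55.1 | 91.7 | 33.3 |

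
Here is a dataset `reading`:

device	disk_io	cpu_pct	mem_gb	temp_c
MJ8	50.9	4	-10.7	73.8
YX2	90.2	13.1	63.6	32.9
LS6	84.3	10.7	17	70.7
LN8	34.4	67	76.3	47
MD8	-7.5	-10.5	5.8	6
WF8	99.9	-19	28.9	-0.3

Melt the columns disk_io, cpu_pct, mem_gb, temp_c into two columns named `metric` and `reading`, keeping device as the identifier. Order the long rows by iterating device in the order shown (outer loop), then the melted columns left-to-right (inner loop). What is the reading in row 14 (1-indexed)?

24 rows total (6 × 4). Row 14: index ⌊(14-1)/4⌋ = 3 into device → LN8; (14-1) mod 4 = 1 into the melted columns → cpu_pct.
So row 14 is (LN8, cpu_pct, 67); reading = 67.

67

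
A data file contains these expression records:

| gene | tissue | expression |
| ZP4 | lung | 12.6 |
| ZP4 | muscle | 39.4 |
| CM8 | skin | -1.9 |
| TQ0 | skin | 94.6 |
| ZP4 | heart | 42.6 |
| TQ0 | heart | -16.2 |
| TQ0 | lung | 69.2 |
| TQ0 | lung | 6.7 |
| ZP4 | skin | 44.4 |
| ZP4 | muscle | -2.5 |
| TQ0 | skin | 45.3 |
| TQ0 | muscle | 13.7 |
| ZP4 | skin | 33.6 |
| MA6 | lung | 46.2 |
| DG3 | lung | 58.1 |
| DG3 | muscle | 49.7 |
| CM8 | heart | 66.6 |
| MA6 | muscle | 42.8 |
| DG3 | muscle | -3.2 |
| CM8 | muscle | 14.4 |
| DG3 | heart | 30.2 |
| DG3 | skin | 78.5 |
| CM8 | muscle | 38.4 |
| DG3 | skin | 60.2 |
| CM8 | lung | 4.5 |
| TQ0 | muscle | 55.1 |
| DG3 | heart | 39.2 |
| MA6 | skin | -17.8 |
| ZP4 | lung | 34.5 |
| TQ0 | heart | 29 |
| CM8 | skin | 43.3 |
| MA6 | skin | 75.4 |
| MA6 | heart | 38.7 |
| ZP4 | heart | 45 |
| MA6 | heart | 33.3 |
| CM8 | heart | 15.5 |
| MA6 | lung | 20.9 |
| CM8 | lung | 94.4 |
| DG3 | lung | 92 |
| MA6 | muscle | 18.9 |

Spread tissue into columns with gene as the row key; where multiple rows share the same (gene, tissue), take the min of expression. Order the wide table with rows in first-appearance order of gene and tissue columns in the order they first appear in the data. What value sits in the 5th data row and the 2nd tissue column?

-3.2

With rows in first-appearance order of gene, row 5 is gene=DG3. tissue columns in first-appearance order: lung, muscle, skin, heart; column 2 is muscle.
Long rows with gene=DG3, tissue=muscle: min(49.7, -3.2) = -3.2.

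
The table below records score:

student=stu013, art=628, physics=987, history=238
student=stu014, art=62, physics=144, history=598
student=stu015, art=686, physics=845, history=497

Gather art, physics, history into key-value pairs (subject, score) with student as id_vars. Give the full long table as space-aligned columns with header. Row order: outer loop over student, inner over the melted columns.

student  subject  score
stu013   art      628  
stu013   physics  987  
stu013   history  238  
stu014   art      62   
stu014   physics  144  
stu014   history  598  
stu015   art      686  
stu015   physics  845  
stu015   history  497  

Each (student, column) pair becomes one row: 3 × 3 = 9 rows.
For example, (stu013, art) → score=628.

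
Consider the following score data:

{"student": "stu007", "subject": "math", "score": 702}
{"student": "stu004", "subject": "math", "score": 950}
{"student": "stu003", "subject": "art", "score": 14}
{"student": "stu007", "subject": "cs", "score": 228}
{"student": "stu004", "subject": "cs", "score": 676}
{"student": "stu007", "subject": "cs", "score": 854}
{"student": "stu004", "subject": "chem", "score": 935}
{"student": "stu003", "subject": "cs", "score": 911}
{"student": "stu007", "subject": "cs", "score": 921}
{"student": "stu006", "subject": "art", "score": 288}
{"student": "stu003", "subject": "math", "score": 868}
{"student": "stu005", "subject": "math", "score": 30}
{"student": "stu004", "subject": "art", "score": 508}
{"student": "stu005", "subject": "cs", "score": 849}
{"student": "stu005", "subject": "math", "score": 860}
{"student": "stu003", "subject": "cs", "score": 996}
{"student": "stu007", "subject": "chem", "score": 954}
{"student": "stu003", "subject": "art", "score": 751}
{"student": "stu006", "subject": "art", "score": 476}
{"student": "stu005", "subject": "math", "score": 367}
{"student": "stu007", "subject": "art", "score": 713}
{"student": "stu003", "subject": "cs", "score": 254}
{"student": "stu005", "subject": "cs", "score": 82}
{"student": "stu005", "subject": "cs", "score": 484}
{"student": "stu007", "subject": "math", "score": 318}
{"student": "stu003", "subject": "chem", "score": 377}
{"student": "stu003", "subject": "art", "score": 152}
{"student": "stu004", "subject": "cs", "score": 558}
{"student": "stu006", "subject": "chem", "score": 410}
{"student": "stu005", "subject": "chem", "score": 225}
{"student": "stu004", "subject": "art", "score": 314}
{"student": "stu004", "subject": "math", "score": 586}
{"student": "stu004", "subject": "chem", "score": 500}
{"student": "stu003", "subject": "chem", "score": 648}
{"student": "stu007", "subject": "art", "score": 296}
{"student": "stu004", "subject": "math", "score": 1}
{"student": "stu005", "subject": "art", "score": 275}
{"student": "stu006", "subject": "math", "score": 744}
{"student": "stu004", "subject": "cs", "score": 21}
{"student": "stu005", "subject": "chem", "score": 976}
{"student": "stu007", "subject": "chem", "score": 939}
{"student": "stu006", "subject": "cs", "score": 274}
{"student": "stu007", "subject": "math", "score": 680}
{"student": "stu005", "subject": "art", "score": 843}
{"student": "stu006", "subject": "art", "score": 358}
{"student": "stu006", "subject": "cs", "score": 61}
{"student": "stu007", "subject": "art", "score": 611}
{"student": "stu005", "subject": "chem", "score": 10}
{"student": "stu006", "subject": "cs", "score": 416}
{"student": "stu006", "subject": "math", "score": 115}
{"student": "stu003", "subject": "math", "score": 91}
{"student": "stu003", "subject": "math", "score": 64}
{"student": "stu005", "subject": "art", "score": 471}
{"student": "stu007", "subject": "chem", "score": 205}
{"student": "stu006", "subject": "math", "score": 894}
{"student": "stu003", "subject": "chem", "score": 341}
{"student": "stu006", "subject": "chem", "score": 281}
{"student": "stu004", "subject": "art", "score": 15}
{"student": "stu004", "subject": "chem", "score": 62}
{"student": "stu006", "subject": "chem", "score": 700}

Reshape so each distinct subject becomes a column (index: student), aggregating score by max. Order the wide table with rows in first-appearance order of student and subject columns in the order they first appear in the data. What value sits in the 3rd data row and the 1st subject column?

868

With rows in first-appearance order of student, row 3 is student=stu003. subject columns in first-appearance order: math, art, cs, chem; column 1 is math.
Long rows with student=stu003, subject=math: max(868, 91, 64) = 868.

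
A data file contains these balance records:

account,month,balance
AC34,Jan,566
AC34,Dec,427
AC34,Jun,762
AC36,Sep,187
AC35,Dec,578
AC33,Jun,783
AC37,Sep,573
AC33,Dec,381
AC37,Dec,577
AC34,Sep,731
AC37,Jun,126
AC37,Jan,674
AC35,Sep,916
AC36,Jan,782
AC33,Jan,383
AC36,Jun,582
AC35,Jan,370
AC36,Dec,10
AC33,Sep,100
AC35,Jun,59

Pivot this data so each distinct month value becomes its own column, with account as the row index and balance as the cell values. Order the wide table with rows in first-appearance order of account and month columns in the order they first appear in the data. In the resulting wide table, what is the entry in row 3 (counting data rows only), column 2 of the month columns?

With rows in first-appearance order of account, row 3 is account=AC35. month columns in first-appearance order: Jan, Dec, Jun, Sep; column 2 is Dec.
Long rows with account=AC35, month=Dec: balance = 578.

578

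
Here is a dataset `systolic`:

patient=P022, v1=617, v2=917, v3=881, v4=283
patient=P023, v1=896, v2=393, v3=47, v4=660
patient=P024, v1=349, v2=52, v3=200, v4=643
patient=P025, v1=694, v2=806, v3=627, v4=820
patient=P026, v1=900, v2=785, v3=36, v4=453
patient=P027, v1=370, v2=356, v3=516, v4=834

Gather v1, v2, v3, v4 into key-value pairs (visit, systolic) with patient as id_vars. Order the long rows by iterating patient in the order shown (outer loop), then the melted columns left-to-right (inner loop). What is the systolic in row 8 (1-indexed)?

24 rows total (6 × 4). Row 8: index ⌊(8-1)/4⌋ = 1 into patient → P023; (8-1) mod 4 = 3 into the melted columns → v4.
So row 8 is (P023, v4, 660); systolic = 660.

660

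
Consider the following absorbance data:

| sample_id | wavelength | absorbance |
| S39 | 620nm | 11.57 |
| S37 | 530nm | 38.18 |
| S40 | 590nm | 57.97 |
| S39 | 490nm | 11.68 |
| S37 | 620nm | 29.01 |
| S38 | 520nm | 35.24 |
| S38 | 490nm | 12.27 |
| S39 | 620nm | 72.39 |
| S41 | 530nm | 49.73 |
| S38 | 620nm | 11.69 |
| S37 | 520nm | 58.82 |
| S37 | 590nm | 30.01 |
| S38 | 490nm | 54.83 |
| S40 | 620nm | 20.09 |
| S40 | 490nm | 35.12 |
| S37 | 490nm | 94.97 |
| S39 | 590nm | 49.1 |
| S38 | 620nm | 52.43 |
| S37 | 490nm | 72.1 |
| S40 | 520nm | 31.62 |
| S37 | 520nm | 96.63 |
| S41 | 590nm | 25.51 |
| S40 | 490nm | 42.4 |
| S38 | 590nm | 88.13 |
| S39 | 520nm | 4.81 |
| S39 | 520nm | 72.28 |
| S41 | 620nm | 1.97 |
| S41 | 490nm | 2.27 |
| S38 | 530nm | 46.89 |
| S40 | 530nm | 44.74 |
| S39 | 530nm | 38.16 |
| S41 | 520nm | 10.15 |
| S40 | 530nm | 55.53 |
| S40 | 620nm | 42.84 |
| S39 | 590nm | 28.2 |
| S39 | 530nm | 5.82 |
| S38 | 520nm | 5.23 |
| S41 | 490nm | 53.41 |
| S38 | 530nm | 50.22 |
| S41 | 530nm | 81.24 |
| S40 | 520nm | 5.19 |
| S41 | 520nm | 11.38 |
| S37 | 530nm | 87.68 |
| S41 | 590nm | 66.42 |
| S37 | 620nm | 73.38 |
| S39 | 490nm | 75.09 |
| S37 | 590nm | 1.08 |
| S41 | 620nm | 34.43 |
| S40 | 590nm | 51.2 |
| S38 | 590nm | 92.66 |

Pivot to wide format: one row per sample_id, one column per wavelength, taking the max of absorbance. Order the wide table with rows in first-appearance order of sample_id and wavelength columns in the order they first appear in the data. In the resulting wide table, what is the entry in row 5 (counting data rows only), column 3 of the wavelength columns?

With rows in first-appearance order of sample_id, row 5 is sample_id=S41. wavelength columns in first-appearance order: 620nm, 530nm, 590nm, 490nm, 520nm; column 3 is 590nm.
Long rows with sample_id=S41, wavelength=590nm: max(25.51, 66.42) = 66.42.

66.42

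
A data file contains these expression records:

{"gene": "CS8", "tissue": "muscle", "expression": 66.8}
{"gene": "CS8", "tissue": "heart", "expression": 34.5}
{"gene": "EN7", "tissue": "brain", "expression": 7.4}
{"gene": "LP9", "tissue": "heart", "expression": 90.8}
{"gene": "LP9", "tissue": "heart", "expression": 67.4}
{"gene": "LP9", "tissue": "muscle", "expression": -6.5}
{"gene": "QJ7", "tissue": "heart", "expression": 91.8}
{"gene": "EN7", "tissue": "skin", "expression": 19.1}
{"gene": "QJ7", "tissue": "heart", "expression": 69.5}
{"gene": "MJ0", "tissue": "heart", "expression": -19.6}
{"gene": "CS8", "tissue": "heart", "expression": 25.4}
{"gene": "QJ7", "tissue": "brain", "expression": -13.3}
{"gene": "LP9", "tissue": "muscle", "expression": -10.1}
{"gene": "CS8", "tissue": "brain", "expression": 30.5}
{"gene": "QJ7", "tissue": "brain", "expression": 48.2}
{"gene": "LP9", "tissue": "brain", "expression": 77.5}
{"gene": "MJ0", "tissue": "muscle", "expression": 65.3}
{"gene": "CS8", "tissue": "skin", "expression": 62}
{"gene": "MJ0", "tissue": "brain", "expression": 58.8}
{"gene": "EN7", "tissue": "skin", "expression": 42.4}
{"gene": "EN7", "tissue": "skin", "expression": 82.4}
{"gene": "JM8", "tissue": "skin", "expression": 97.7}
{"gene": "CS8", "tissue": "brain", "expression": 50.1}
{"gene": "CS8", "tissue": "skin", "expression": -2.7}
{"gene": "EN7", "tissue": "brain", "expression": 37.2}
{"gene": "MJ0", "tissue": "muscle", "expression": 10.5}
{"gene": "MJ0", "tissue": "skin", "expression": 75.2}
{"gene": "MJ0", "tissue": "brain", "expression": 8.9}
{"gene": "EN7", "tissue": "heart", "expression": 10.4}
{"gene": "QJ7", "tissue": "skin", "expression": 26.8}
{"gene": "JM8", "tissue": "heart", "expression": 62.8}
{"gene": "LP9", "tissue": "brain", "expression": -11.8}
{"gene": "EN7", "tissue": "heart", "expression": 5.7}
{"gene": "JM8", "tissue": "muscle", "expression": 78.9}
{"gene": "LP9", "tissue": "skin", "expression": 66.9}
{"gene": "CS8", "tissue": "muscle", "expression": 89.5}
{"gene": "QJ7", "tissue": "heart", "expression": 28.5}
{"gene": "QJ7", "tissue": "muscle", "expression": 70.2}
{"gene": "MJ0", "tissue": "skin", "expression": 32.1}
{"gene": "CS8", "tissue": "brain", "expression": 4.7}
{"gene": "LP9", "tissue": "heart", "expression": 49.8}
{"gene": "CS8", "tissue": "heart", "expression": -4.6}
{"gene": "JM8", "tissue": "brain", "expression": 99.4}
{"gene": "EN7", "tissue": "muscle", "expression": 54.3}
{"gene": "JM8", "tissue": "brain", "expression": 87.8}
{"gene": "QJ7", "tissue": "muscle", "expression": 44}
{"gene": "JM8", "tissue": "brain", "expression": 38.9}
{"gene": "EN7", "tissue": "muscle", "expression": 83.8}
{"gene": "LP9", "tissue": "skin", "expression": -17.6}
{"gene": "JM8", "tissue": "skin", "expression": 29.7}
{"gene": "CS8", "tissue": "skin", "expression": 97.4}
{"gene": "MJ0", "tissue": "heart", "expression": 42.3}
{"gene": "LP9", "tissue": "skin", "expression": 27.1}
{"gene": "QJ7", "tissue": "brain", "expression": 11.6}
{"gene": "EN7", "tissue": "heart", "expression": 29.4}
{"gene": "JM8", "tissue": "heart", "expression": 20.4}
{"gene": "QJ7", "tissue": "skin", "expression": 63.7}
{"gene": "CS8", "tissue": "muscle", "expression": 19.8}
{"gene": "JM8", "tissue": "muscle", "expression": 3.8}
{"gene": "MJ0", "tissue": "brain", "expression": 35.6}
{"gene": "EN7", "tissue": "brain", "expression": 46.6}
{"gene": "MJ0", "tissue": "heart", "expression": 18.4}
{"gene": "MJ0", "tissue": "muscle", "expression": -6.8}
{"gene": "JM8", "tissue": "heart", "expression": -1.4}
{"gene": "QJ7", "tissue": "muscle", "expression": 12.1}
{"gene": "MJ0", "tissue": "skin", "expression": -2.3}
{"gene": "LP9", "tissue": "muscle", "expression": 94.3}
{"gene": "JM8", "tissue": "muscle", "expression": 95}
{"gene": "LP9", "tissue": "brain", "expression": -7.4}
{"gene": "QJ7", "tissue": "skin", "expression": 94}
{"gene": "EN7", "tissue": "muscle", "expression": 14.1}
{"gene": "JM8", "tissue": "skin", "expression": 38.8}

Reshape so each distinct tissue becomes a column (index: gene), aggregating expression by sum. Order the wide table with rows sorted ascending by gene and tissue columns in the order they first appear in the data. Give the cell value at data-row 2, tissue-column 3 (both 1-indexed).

91.2

With rows sorted ascending by gene, row 2 is gene=EN7. tissue columns in first-appearance order: muscle, heart, brain, skin; column 3 is brain.
Long rows with gene=EN7, tissue=brain: 7.4 + 37.2 + 46.6 = 91.2.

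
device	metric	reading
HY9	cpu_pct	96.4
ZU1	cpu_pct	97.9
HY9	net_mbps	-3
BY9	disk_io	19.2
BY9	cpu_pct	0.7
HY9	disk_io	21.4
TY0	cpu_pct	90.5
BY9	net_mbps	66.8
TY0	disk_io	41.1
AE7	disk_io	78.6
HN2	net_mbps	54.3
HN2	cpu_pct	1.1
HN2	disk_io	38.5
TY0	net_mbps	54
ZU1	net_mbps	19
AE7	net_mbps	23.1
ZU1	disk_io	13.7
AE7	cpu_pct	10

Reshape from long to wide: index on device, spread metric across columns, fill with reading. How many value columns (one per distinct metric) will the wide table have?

3

3 distinct metric values: cpu_pct, net_mbps, disk_io.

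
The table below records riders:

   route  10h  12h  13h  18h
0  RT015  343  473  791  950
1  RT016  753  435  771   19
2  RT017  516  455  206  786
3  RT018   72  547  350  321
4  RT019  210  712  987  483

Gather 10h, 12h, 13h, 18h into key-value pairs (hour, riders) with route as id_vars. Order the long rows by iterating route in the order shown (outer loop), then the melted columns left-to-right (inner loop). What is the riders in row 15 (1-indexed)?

20 rows total (5 × 4). Row 15: index ⌊(15-1)/4⌋ = 3 into route → RT018; (15-1) mod 4 = 2 into the melted columns → 13h.
So row 15 is (RT018, 13h, 350); riders = 350.

350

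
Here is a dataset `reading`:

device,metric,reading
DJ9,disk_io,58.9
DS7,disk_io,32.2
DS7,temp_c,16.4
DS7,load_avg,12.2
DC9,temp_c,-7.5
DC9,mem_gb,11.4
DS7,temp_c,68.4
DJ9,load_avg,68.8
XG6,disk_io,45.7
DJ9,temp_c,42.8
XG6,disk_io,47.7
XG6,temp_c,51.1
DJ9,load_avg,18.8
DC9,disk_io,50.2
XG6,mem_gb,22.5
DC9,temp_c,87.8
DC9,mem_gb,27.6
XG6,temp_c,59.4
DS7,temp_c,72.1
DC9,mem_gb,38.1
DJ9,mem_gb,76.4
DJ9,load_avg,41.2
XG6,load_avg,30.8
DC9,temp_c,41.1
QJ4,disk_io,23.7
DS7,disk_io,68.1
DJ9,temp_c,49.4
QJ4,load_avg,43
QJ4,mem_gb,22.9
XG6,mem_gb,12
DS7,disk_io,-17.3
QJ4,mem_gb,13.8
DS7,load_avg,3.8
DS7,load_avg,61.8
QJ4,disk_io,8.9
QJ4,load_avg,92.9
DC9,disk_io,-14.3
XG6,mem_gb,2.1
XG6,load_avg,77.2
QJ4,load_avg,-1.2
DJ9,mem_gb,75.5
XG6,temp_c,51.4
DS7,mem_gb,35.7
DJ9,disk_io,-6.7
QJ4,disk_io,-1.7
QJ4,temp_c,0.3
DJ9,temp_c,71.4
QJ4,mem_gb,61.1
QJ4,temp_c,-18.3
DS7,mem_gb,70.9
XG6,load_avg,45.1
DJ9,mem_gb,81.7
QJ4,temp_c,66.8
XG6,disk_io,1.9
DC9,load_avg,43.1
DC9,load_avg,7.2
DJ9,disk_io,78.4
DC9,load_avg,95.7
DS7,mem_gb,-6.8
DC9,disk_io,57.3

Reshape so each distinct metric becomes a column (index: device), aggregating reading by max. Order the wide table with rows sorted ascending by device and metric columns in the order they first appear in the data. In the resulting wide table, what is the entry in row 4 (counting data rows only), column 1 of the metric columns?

23.7

With rows sorted ascending by device, row 4 is device=QJ4. metric columns in first-appearance order: disk_io, temp_c, load_avg, mem_gb; column 1 is disk_io.
Long rows with device=QJ4, metric=disk_io: max(23.7, 8.9, -1.7) = 23.7.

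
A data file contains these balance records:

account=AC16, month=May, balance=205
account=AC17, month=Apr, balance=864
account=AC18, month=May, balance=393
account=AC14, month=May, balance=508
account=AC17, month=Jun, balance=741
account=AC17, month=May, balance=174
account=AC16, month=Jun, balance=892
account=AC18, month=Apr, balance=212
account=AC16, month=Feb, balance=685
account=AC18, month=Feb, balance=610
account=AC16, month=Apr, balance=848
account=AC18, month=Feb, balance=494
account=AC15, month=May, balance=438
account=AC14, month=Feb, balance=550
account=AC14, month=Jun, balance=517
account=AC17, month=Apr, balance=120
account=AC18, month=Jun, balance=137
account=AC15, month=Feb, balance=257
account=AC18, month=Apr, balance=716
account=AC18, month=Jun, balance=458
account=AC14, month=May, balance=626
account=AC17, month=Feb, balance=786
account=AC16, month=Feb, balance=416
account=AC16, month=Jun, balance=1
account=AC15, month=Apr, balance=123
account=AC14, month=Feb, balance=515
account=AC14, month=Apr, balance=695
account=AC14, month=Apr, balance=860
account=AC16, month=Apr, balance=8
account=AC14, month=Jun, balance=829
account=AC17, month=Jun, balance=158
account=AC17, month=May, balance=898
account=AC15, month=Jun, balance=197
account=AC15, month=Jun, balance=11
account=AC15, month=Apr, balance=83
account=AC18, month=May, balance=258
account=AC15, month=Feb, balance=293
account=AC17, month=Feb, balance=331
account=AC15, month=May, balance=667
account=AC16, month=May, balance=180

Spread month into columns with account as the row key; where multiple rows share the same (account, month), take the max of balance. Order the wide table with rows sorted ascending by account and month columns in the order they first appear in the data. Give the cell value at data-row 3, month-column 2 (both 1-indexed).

848

With rows sorted ascending by account, row 3 is account=AC16. month columns in first-appearance order: May, Apr, Jun, Feb; column 2 is Apr.
Long rows with account=AC16, month=Apr: max(848, 8) = 848.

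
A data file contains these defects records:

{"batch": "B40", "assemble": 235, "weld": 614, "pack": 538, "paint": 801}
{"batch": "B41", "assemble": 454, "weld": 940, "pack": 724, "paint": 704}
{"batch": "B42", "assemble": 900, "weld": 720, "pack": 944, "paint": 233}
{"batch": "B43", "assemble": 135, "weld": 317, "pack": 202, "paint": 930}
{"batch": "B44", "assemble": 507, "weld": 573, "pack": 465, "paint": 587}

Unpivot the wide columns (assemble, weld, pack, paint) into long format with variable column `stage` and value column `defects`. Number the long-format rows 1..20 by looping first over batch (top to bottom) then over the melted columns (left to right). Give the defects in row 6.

940

20 rows total (5 × 4). Row 6: index ⌊(6-1)/4⌋ = 1 into batch → B41; (6-1) mod 4 = 1 into the melted columns → weld.
So row 6 is (B41, weld, 940); defects = 940.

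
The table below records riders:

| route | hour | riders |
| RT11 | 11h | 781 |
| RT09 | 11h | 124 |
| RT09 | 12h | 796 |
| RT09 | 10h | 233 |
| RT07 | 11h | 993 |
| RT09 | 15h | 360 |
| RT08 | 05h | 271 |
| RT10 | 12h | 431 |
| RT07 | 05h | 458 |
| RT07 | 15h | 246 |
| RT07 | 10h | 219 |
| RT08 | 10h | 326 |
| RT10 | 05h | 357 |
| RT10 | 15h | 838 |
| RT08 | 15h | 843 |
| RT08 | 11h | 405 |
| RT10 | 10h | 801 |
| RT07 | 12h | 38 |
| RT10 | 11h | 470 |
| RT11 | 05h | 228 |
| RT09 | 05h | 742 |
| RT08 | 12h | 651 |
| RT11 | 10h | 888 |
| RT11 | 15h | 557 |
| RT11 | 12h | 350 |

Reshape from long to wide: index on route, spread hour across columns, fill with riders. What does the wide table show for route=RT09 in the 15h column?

360

Wide layout: rows indexed by route, columns are the 5 distinct hour values (11h, 12h, 10h, 15h, 05h).
Cell (route=RT09, hour=15h) draws from the long row where route=RT09 and hour=15h, which has riders=360.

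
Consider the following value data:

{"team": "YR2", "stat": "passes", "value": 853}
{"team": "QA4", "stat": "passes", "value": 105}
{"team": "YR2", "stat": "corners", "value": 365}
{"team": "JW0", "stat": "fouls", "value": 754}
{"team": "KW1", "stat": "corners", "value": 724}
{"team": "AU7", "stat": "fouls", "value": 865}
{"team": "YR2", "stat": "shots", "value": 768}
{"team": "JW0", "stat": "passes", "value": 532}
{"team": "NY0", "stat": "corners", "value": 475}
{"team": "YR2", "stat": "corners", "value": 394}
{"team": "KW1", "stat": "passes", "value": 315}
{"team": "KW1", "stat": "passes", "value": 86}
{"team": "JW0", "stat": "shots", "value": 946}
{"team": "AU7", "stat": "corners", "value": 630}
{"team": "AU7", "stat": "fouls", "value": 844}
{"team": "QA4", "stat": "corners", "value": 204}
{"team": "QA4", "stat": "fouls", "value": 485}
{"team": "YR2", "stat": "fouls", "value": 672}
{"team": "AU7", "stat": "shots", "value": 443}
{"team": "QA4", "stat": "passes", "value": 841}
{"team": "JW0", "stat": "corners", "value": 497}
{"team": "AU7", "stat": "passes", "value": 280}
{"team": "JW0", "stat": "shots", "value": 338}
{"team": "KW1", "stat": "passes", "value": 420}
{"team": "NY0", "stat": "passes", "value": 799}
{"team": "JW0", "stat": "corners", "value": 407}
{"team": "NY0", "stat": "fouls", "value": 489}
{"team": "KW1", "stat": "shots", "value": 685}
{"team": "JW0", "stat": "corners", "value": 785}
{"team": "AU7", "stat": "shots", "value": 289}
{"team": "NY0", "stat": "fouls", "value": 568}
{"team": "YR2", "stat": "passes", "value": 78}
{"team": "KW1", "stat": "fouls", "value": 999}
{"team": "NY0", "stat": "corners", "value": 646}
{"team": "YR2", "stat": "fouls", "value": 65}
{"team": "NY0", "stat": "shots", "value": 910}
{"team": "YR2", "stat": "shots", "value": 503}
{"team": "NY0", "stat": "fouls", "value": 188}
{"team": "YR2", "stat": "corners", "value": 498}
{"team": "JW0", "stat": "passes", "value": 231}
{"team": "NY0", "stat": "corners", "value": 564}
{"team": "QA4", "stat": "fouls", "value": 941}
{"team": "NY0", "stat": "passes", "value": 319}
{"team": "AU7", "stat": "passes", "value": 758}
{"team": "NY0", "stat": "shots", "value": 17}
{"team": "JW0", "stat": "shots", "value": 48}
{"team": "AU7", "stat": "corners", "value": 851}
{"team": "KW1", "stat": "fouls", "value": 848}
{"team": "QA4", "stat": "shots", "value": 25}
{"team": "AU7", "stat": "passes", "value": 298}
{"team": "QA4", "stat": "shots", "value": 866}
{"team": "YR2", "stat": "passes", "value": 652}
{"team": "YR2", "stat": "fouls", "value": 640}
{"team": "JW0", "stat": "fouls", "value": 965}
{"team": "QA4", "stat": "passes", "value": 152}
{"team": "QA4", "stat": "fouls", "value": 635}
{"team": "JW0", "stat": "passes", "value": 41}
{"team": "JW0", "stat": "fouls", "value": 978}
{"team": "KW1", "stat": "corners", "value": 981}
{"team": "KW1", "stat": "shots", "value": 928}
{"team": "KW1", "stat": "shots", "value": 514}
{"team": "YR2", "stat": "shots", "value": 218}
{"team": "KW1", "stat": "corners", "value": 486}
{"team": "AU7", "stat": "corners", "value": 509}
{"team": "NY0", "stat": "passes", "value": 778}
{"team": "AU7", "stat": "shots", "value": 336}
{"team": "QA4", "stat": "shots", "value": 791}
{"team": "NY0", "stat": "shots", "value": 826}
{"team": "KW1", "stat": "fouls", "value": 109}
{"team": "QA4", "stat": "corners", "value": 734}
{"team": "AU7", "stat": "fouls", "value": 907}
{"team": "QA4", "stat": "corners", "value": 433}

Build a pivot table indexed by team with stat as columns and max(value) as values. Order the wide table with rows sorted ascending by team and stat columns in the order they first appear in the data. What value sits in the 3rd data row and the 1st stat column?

With rows sorted ascending by team, row 3 is team=KW1. stat columns in first-appearance order: passes, corners, fouls, shots; column 1 is passes.
Long rows with team=KW1, stat=passes: max(315, 86, 420) = 420.

420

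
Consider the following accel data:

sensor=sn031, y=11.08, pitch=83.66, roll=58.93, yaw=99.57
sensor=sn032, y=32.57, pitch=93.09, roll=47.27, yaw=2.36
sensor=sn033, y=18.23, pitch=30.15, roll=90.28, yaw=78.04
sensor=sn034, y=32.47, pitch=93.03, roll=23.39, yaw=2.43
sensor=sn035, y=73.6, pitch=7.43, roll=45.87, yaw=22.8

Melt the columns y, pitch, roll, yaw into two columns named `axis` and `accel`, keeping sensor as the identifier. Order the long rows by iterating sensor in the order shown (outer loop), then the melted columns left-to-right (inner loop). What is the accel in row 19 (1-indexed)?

45.87

20 rows total (5 × 4). Row 19: index ⌊(19-1)/4⌋ = 4 into sensor → sn035; (19-1) mod 4 = 2 into the melted columns → roll.
So row 19 is (sn035, roll, 45.87); accel = 45.87.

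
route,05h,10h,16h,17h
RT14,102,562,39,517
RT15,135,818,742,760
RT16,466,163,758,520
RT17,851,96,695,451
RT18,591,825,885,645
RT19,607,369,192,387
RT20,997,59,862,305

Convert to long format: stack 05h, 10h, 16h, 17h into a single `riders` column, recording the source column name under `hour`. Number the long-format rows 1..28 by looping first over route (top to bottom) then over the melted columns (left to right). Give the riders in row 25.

997

28 rows total (7 × 4). Row 25: index ⌊(25-1)/4⌋ = 6 into route → RT20; (25-1) mod 4 = 0 into the melted columns → 05h.
So row 25 is (RT20, 05h, 997); riders = 997.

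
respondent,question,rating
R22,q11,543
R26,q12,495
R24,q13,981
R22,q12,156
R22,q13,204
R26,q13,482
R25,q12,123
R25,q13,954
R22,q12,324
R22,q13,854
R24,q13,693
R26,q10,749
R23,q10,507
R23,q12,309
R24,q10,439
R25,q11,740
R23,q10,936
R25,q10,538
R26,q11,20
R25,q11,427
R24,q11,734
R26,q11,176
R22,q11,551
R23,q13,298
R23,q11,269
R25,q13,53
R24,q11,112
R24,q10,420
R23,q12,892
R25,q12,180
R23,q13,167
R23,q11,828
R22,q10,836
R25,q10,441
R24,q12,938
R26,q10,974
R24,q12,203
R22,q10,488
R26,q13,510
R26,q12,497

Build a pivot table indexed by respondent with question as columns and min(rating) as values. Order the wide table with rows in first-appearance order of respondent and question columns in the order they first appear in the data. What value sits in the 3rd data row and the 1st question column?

112

With rows in first-appearance order of respondent, row 3 is respondent=R24. question columns in first-appearance order: q11, q12, q13, q10; column 1 is q11.
Long rows with respondent=R24, question=q11: min(734, 112) = 112.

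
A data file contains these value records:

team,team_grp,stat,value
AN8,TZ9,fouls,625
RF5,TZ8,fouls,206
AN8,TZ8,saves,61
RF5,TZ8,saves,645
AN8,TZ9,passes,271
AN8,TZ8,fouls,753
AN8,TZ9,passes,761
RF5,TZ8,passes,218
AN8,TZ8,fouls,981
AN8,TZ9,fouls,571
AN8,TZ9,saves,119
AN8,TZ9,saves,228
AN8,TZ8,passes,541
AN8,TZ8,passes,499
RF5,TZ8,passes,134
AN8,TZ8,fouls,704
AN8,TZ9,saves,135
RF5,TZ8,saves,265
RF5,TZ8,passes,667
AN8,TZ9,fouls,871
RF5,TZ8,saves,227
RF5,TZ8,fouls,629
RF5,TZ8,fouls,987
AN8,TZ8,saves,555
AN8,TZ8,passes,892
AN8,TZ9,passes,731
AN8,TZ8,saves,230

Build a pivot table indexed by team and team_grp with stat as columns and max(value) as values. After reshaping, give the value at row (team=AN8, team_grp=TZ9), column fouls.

871

Rows with team=AN8, team_grp=TZ9 and stat=fouls: value values are 625, 571, 871.
max(625, 571, 871) = 871.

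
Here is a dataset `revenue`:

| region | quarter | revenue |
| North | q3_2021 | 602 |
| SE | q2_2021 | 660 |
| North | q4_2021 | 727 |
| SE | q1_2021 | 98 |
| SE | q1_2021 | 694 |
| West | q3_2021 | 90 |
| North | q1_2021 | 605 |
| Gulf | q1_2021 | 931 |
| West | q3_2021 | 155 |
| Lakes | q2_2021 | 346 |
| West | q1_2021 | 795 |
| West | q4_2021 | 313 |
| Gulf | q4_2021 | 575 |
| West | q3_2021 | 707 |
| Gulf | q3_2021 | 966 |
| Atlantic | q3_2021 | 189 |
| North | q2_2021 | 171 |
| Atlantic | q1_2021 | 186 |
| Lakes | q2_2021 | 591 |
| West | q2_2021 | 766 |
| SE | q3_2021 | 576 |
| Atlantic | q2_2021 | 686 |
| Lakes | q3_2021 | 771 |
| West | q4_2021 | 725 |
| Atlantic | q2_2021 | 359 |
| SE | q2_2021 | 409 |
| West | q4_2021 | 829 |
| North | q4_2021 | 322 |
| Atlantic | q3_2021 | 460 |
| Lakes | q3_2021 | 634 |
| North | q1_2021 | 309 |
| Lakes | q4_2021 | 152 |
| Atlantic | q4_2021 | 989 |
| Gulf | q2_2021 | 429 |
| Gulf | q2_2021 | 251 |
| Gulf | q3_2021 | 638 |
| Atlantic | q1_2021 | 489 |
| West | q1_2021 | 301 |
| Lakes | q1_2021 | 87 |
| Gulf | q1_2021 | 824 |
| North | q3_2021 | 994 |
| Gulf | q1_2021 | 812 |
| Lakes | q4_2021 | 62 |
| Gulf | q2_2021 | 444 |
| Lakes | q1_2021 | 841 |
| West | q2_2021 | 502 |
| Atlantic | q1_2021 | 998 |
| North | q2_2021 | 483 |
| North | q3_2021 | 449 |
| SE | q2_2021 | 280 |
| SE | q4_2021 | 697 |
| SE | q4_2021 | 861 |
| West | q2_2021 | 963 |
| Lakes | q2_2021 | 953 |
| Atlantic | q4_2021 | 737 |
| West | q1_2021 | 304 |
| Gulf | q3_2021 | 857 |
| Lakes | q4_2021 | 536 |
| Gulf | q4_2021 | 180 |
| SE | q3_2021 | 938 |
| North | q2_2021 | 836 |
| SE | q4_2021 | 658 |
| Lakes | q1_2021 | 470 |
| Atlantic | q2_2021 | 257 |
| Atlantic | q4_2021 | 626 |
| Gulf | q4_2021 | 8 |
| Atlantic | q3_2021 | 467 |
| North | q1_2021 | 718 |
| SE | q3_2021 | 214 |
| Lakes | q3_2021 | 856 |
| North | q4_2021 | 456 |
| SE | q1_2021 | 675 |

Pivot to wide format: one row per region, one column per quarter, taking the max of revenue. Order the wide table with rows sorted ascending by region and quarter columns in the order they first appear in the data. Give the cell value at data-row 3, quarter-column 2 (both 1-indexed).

With rows sorted ascending by region, row 3 is region=Lakes. quarter columns in first-appearance order: q3_2021, q2_2021, q4_2021, q1_2021; column 2 is q2_2021.
Long rows with region=Lakes, quarter=q2_2021: max(346, 591, 953) = 953.

953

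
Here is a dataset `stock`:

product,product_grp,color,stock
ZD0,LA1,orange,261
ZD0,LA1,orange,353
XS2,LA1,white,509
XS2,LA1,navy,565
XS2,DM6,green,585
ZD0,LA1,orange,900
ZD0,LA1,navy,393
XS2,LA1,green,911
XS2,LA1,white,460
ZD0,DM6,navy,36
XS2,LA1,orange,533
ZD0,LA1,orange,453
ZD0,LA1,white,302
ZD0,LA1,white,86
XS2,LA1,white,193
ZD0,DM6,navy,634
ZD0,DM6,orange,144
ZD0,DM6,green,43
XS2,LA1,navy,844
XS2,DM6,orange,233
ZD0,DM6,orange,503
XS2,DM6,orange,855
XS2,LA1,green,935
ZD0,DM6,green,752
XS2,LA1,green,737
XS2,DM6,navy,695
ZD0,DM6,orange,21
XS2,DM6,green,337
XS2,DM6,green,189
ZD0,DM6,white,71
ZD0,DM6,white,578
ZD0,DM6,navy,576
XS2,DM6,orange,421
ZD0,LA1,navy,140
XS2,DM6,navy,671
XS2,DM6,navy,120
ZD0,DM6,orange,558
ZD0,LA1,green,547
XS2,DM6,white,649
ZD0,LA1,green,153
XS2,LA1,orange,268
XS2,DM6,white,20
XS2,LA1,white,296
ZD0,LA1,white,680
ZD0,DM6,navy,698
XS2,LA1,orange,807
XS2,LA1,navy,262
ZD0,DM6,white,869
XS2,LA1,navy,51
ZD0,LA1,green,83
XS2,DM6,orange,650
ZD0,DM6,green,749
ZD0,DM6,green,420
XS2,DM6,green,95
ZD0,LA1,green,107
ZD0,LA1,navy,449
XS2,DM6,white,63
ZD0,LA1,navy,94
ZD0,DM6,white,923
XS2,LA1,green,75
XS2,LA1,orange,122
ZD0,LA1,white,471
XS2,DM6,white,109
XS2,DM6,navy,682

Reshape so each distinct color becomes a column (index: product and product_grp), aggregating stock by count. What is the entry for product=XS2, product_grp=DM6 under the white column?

4

Rows with product=XS2, product_grp=DM6 and color=white: stock values are 649, 20, 63, 109.
4 rows match — count = 4.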